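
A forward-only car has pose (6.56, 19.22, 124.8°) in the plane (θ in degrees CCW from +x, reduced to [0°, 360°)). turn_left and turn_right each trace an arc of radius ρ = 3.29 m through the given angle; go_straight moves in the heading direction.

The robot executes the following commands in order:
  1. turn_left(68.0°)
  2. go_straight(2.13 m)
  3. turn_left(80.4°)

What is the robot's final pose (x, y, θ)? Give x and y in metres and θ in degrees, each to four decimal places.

set_pose: (x, y, θ) = (6.5600, 19.2200, 124.8000°), ρ = 3.29
turn_left(68.0°): centre at ρ to the left, rotate +68.0° → (3.1295, 20.5506, 192.8000°)
go_straight(2.13): x += 2.13·cos θ, y += 2.13·sin θ → (1.0525, 20.0787, 192.8000°)
turn_left(80.4°): centre at ρ to the left, rotate +80.4° → (-1.5035, 16.6868, 273.2000°)

(-1.5035, 16.6868, 273.2000°)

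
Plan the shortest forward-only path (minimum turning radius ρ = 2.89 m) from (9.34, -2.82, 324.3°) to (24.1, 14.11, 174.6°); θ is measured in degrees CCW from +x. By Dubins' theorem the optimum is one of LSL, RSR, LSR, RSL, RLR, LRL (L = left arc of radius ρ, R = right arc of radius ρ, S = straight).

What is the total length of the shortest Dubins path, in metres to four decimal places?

Let ψ = atan2(Δy, Δx) = atan2(16.93, 14.76) = 48.9173° be the start→goal bearing.
Normalize: d = |goal − start| / ρ = 22.460688/2.89 = 7.771864, α = (θ_start − ψ) mod 360° = 275.3827° = 4.806335 rad, β = (θ_goal − ψ) mod 360° = 125.6827° = 2.193578 rad.
Common terms: sin α = -0.995590, cos α = 0.093808, sin β = 0.812259, cos β = -0.583297, cos(α−β) = -0.863396, d² = 60.401875. Work in radians in the unit-radius frame; every candidate has L = ρ·(t + p + q).
LSL: p² = 2 + d² − 2cos(α−β) + 2d(sin α − sin β) = 36.027943; p = √p² = 6.002328; φ = atan2(cos β − cos α, d + sin α − sin β) = -0.113048 rad; t = (φ − α) mod 2π = 1.363802 rad, q = (β − φ) mod 2π = 2.306625 rad → L = 2.89·(1.363802 + 6.002328 + 2.306625) = 2.89·9.672756 = 27.954263 m
RSR: p² = 2 + d² − 2cos(α−β) + 2d(sin β − sin α) = 92.229389; p = √p² = 9.603613; φ = atan2(cos α − cos β, d − sin α + sin β) = 0.070564 rad; t = (α − φ) mod 2π = 4.735772 rad, q = (φ − β) mod 2π = 4.160171 rad → L = 2.89·(4.735772 + 9.603613 + 4.160171) = 2.89·18.499557 = 53.463718 m
LSR: p² = d² − 2 + 2cos(α−β) + 2d(sin α + sin β) = 53.825437; p = √p² = 7.336582; φ = atan2(−cos α − cos β, d + sin α + sin β) − atan2(−2, p) = 0.330554 rad; t = (φ − α) mod 2π = 1.807404 rad, q = (φ − β) mod 2π = 4.420162 rad → L = 2.89·(1.807404 + 7.336582 + 4.420162) = 2.89·13.564148 = 39.200387 m
RSL: p² = d² − 2 + 2cos(α−β) − 2d(sin α + sin β) = 59.524731; p = √p² = 7.715227; φ = atan2(cos α + cos β, d − sin α − sin β) − atan2(2, p) = -0.315098 rad; t = (α − φ) mod 2π = 5.121433 rad, q = (β − φ) mod 2π = 2.508675 rad → L = 2.89·(5.121433 + 7.715227 + 2.508675) = 2.89·15.345335 = 44.348019 m
RLR: c = (6 − d² + 2cos(α−β) + 2d(sin α − sin β))/8 = -10.528674, |c| > 1 → infeasible
LRL: c = (6 − d² + 2cos(α−β) − 2d(sin α − sin β))/8 = -3.503493, |c| > 1 → infeasible
Shortest: LSL with L = 27.954263 m ≈ 27.9543 m

27.9543 m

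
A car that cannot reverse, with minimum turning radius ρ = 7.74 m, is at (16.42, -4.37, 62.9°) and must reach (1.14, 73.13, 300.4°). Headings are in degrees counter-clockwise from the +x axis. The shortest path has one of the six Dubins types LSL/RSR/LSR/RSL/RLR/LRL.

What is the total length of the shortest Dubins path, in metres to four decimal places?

100.4867 m

Let ψ = atan2(Δy, Δx) = atan2(77.50, -15.28) = 101.1535° be the start→goal bearing.
Normalize: d = |goal − start| / ρ = 78.991951/7.74 = 10.205678, α = (θ_start − ψ) mod 360° = 321.7465° = 5.615537 rad, β = (θ_goal − ψ) mod 360° = 199.2465° = 3.477508 rad.
Common terms: sin α = -0.619141, cos α = 0.785280, sin β = -0.329634, cos β = -0.944109, cos(α−β) = -0.537300, d² = 104.155873. Work in radians in the unit-radius frame; every candidate has L = ρ·(t + p + q).
LSL: p² = 2 + d² − 2cos(α−β) + 2d(sin α − sin β) = 101.321229; p = √p² = 10.065845; φ = atan2(cos β − cos α, d + sin α − sin β) = -0.172664 rad; t = (φ − α) mod 2π = 0.494985 rad, q = (β − φ) mod 2π = 3.650172 rad → L = 7.74·(0.494985 + 10.065845 + 3.650172) = 7.74·14.211002 = 109.993153 m
RSR: p² = 2 + d² − 2cos(α−β) + 2d(sin β − sin α) = 113.139717; p = √p² = 10.636715; φ = atan2(cos α − cos β, d − sin α + sin β) = 0.163312 rad; t = (α − φ) mod 2π = 5.452225 rad, q = (φ − β) mod 2π = 2.968989 rad → L = 7.74·(5.452225 + 10.636715 + 2.968989) = 7.74·19.057929 = 147.508372 m
LSR: p² = d² − 2 + 2cos(α−β) + 2d(sin α + sin β) = 81.715489; p = √p² = 9.039662; φ = atan2(−cos α − cos β, d + sin α + sin β) − atan2(−2, p) = 0.234896 rad; t = (φ − α) mod 2π = 0.902545 rad, q = (φ − β) mod 2π = 3.040573 rad → L = 7.74·(0.902545 + 9.039662 + 3.040573) = 7.74·12.982780 = 100.486714 m
RSL: p² = d² − 2 + 2cos(α−β) − 2d(sin α + sin β) = 120.447060; p = √p² = 10.974838; φ = atan2(cos α + cos β, d − sin α − sin β) − atan2(2, p) = -0.194495 rad; t = (α − φ) mod 2π = 5.810032 rad, q = (β − φ) mod 2π = 3.672003 rad → L = 7.74·(5.810032 + 10.974838 + 3.672003) = 7.74·20.456873 = 158.336194 m
RLR: c = (6 − d² + 2cos(α−β) + 2d(sin α − sin β))/8 = -13.142465, |c| > 1 → infeasible
LRL: c = (6 − d² + 2cos(α−β) − 2d(sin α − sin β))/8 = -11.665154, |c| > 1 → infeasible
Shortest: LSR with L = 100.486714 m ≈ 100.4867 m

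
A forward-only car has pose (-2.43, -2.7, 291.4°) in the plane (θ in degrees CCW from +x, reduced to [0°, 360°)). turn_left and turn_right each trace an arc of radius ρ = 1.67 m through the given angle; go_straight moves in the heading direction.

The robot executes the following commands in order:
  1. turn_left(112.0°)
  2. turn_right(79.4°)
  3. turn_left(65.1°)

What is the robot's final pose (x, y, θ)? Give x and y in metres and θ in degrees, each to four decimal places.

(4.1951, -3.2745, 29.1000°)

set_pose: (x, y, θ) = (-2.4300, -2.7000, 291.4000°), ρ = 1.67
turn_left(112.0°): centre at ρ to the left, rotate +112.0° → (0.2723, -3.3040, 403.4000° ≡ 43.4000°)
turn_right(79.4°): centre at ρ to the right, rotate −79.4° → (2.4013, -3.1664, -36.0000° ≡ 324.0000°)
turn_left(65.1°): centre at ρ to the left, rotate +65.1° → (4.1951, -3.2745, 389.1000° ≡ 29.1000°)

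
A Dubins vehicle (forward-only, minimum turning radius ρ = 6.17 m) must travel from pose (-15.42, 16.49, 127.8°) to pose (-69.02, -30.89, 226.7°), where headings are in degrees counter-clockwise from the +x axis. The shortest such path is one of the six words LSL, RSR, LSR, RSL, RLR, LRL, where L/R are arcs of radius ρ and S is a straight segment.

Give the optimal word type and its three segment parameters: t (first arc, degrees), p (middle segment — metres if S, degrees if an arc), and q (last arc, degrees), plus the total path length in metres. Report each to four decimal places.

LSR: t = 99.4370°, p = 65.0332 m, q = 0.5370°, L = 75.7991 m

Let ψ = atan2(Δy, Δx) = atan2(-47.38, -53.60) = -138.5248° be the start→goal bearing.
Normalize: d = |goal − start| / ρ = 71.538971/6.17 = 11.594647, α = (θ_start − ψ) mod 360° = 266.3248° = 4.648244 rad, β = (θ_goal − ψ) mod 360° = 5.2248° = 0.091189 rad.
Common terms: sin α = -0.997943, cos α = -0.064101, sin β = 0.091063, cos β = 0.995845, cos(α−β) = -0.154710, d² = 134.435836. Work in radians in the unit-radius frame; every candidate has L = ρ·(t + p + q).
LSL: p² = 2 + d² − 2cos(α−β) + 2d(sin α − sin β) = 111.491970; p = √p² = 10.558976; φ = atan2(cos β − cos α, d + sin α − sin β) = 0.100553 rad; t = (φ − α) mod 2π = 1.735494 rad, q = (β − φ) mod 2π = 6.273822 rad → L = 6.17·(1.735494 + 10.558976 + 6.273822) = 6.17·18.568292 = 114.566360 m
RSR: p² = 2 + d² − 2cos(α−β) + 2d(sin β − sin α) = 161.998544; p = √p² = 12.727865; φ = atan2(cos α − cos β, d − sin α + sin β) = -0.083374 rad; t = (α − φ) mod 2π = 4.731618 rad, q = (φ − β) mod 2π = 6.108622 rad → L = 6.17·(4.731618 + 12.727865 + 6.108622) = 6.17·23.568105 = 145.415207 m
LSR: p² = d² − 2 + 2cos(α−β) + 2d(sin α + sin β) = 111.096497; p = √p² = 10.540232; φ = atan2(−cos α − cos β, d + sin α + sin β) − atan2(−2, p) = 0.100561 rad; t = (φ − α) mod 2π = 1.735503 rad, q = (φ − β) mod 2π = 0.009372 rad → L = 6.17·(1.735503 + 10.540232 + 0.009372) = 6.17·12.285107 = 75.799108 m
RSL: p² = d² − 2 + 2cos(α−β) − 2d(sin α + sin β) = 153.156334; p = √p² = 12.375635; φ = atan2(cos α + cos β, d − sin α − sin β) − atan2(2, p) = -0.085830 rad; t = (α − φ) mod 2π = 4.734074 rad, q = (β − φ) mod 2π = 0.177019 rad → L = 6.17·(4.734074 + 12.375635 + 0.177019) = 6.17·17.286727 = 106.659107 m
RLR: c = (6 − d² + 2cos(α−β) + 2d(sin α − sin β))/8 = -19.249818, |c| > 1 → infeasible
LRL: c = (6 − d² + 2cos(α−β) − 2d(sin α − sin β))/8 = -12.936496, |c| > 1 → infeasible
Shortest: LSR with L = 75.799108 m ≈ 75.7991 m
Convert LSR to answer units (arcs ×180/π): t = 1.735503·180/π = 99.4370°, p = ρ·p = 6.17·10.540232 = 65.0332 m, q = 0.009372·180/π = 0.5370°, L = 75.7991 m.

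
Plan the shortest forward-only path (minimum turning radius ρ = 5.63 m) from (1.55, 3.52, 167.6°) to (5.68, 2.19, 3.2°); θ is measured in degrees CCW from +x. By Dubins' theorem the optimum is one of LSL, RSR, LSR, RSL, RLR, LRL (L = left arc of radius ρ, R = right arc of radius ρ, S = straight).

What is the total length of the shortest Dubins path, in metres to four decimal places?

Let ψ = atan2(Δy, Δx) = atan2(-1.33, 4.13) = -17.8503° be the start→goal bearing.
Normalize: d = |goal − start| / ρ = 4.338871/5.63 = 0.770670, α = (θ_start − ψ) mod 360° = 185.4503° = 3.236719 rad, β = (θ_goal − ψ) mod 360° = 21.0503° = 0.367397 rad.
Common terms: sin α = -0.094983, cos α = -0.995479, sin β = 0.359188, cos β = 0.933265, cos(α−β) = -0.963163, d² = 0.593932. Work in radians in the unit-radius frame; every candidate has L = ρ·(t + p + q).
LSL: p² = 2 + d² − 2cos(α−β) + 2d(sin α − sin β) = 3.820226; p = √p² = 1.954540; φ = atan2(cos β − cos α, d + sin α − sin β) = 1.408150 rad; t = (φ − α) mod 2π = 4.454616 rad, q = (β − φ) mod 2π = 5.242433 rad → L = 5.63·(4.454616 + 1.954540 + 5.242433) = 5.63·11.651589 = 65.598448 m
RSR: p² = 2 + d² − 2cos(α−β) + 2d(sin β − sin α) = 5.220288; p = √p² = 2.284795; φ = atan2(cos α − cos β, d − sin α + sin β) = -1.005006 rad; t = (α − φ) mod 2π = 4.241725 rad, q = (φ − β) mod 2π = 4.910782 rad → L = 5.63·(4.241725 + 2.284795 + 4.910782) = 5.63·11.437301 = 64.392007 m
LSR: p² = d² − 2 + 2cos(α−β) + 2d(sin α + sin β) = -2.925163 < 0 → infeasible
RSL: p² = d² − 2 + 2cos(α−β) − 2d(sin α + sin β) = -3.739623 < 0 → infeasible
RLR: c = (6 − d² + 2cos(α−β) + 2d(sin α − sin β))/8 = 0.347464; p = 2π − arccos c = 5.067254 rad; φ = atan2(cos α − cos β, d − sin α + sin β) = -1.005006 rad; t = (α − φ + p/2) mod 2π = 0.492166 rad, q = (α − β − t + p) mod 2π = 1.161224 rad → L = 5.63·(0.492166 + 5.067254 + 1.161224) = 5.63·6.720645 = 37.837229 m
LRL: c = (6 − d² + 2cos(α−β) − 2d(sin α − sin β))/8 = 0.522472; p = 2π − arccos c = 5.262136 rad; φ = atan2(cos β − cos α, d + sin α − sin β) = 1.408150 rad; t = (φ − α + p/2) mod 2π = 0.802499 rad, q = (β − α − t + p) mod 2π = 1.590316 rad → L = 5.63·(0.802499 + 5.262136 + 1.590316) = 5.63·7.654951 = 43.097375 m
Shortest: RLR with L = 37.837229 m ≈ 37.8372 m

37.8372 m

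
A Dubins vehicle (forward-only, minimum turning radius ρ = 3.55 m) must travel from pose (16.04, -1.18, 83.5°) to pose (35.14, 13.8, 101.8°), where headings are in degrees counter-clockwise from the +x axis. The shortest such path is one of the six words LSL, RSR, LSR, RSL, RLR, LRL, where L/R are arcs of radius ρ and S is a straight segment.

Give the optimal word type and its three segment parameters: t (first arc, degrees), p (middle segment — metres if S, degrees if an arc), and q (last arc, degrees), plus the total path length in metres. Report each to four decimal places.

RSL: t = 54.9764°, p = 17.6279 m, q = 73.2764°, L = 25.5744 m

Let ψ = atan2(Δy, Δx) = atan2(14.98, 19.10) = 38.1068° be the start→goal bearing.
Normalize: d = |goal − start| / ρ = 24.273657/3.55 = 6.837650, α = (θ_start − ψ) mod 360° = 45.3932° = 0.792260 rad, β = (θ_goal − ψ) mod 360° = 63.6932° = 1.111655 rad.
Common terms: sin α = 0.711942, cos α = 0.702238, sin β = 0.896433, cos β = 0.443178, cos(α−β) = 0.949425, d² = 46.753454. Work in radians in the unit-radius frame; every candidate has L = ρ·(t + p + q).
LSL: p² = 2 + d² − 2cos(α−β) + 2d(sin α − sin β) = 44.331628; p = √p² = 6.658200; φ = atan2(cos β − cos α, d + sin α − sin β) = -0.038918 rad; t = (φ − α) mod 2π = 5.452007 rad, q = (β − φ) mod 2π = 1.150573 rad → L = 3.55·(5.452007 + 6.658200 + 1.150573) = 3.55·13.260781 = 47.075771 m
RSR: p² = 2 + d² − 2cos(α−β) + 2d(sin β − sin α) = 49.377577; p = √p² = 7.026918; φ = atan2(cos α − cos β, d − sin α + sin β) = 0.036875 rad; t = (α − φ) mod 2π = 0.755385 rad, q = (φ − β) mod 2π = 5.208405 rad → L = 3.55·(0.755385 + 7.026918 + 5.208405) = 3.55·12.990708 = 46.117014 m
LSR: p² = d² − 2 + 2cos(α−β) + 2d(sin α + sin β) = 68.647322; p = √p² = 8.285368; φ = atan2(−cos α − cos β, d + sin α + sin β) − atan2(−2, p) = 0.102065 rad; t = (φ − α) mod 2π = 5.592990 rad, q = (φ − β) mod 2π = 5.273595 rad → L = 3.55·(5.592990 + 8.285368 + 5.273595) = 3.55·19.151953 = 67.989432 m
RSL: p² = d² − 2 + 2cos(α−β) − 2d(sin α + sin β) = 24.657287; p = √p² = 4.965610; φ = atan2(cos α + cos β, d − sin α − sin β) − atan2(2, p) = -0.167258 rad; t = (α − φ) mod 2π = 0.959518 rad, q = (β − φ) mod 2π = 1.278914 rad → L = 3.55·(0.959518 + 4.965610 + 1.278914) = 3.55·7.204042 = 25.574351 m
RLR: c = (6 − d² + 2cos(α−β) + 2d(sin α − sin β))/8 = -5.172197, |c| > 1 → infeasible
LRL: c = (6 − d² + 2cos(α−β) − 2d(sin α − sin β))/8 = -4.541454, |c| > 1 → infeasible
Shortest: RSL with L = 25.574351 m ≈ 25.5744 m
Convert RSL to answer units (arcs ×180/π): t = 0.959518·180/π = 54.9764°, p = ρ·p = 3.55·4.965610 = 17.6279 m, q = 1.278914·180/π = 73.2764°, L = 25.5744 m.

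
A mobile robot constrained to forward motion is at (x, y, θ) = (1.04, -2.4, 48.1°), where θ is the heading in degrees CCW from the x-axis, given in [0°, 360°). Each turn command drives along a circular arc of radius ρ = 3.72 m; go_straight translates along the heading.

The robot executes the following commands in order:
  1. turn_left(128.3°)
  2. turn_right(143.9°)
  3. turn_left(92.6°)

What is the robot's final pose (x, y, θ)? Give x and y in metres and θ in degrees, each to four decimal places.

(-2.2157, 15.9235, 125.1000°)

set_pose: (x, y, θ) = (1.0400, -2.4000, 48.1000°), ρ = 3.72
turn_left(128.3°): centre at ρ to the left, rotate +128.3° → (-1.4953, 3.7970, 176.4000°)
turn_right(143.9°): centre at ρ to the right, rotate −143.9° → (-3.2604, 10.6471, 32.5000°)
turn_left(92.6°): centre at ρ to the left, rotate +92.6° → (-2.2157, 15.9235, 125.1000°)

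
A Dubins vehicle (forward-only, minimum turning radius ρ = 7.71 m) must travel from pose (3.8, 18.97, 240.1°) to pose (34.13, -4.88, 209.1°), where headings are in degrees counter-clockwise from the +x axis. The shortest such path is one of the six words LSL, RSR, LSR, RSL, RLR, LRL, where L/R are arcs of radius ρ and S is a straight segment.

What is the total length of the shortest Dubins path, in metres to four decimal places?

Let ψ = atan2(Δy, Δx) = atan2(-23.85, 30.33) = -38.1797° be the start→goal bearing.
Normalize: d = |goal − start| / ρ = 38.584082/7.71 = 5.004421, α = (θ_start − ψ) mod 360° = 278.2797° = 4.856898 rad, β = (θ_goal − ψ) mod 360° = 247.2797° = 4.315846 rad.
Common terms: sin α = -0.989577, cos α = 0.144006, sin β = -0.922402, cos β = -0.386232, cos(α−β) = 0.857167, d² = 25.044225. Work in radians in the unit-radius frame; every candidate has L = ρ·(t + p + q).
LSL: p² = 2 + d² − 2cos(α−β) + 2d(sin α − sin β) = 24.657545; p = √p² = 4.965636; φ = atan2(cos β − cos α, d + sin α − sin β) = -0.106986 rad; t = (φ − α) mod 2π = 1.319302 rad, q = (β − φ) mod 2π = 4.422831 rad → L = 7.71·(1.319302 + 4.965636 + 4.422831) = 7.71·10.707770 = 82.556904 m
RSR: p² = 2 + d² − 2cos(α−β) + 2d(sin β − sin α) = 26.002236; p = √p² = 5.099239; φ = atan2(cos α − cos β, d − sin α + sin β) = 0.104172 rad; t = (α − φ) mod 2π = 4.752726 rad, q = (φ − β) mod 2π = 2.071512 rad → L = 7.71·(4.752726 + 5.099239 + 2.071512) = 7.71·11.923476 = 91.930001 m
LSR: p² = d² − 2 + 2cos(α−β) + 2d(sin α + sin β) = 5.621872; p = √p² = 2.371049; φ = atan2(−cos α − cos β, d + sin α + sin β) − atan2(−2, p) = 0.778882 rad; t = (φ − α) mod 2π = 2.205170 rad, q = (φ − β) mod 2π = 2.746222 rad → L = 7.71·(2.205170 + 2.371049 + 2.746222) = 7.71·7.322440 = 56.456012 m
RSL: p² = d² − 2 + 2cos(α−β) − 2d(sin α + sin β) = 43.895247; p = √p² = 6.625349; φ = atan2(cos α + cos β, d − sin α − sin β) − atan2(2, p) = -0.328180 rad; t = (α − φ) mod 2π = 5.185078 rad, q = (β − φ) mod 2π = 4.644026 rad → L = 7.71·(5.185078 + 6.625349 + 4.644026) = 7.71·16.454452 = 126.863827 m
RLR: c = (6 − d² + 2cos(α−β) + 2d(sin α − sin β))/8 = -2.250279, |c| > 1 → infeasible
LRL: c = (6 − d² + 2cos(α−β) − 2d(sin α − sin β))/8 = -2.082193, |c| > 1 → infeasible
Shortest: LSR with L = 56.456012 m ≈ 56.4560 m

56.4560 m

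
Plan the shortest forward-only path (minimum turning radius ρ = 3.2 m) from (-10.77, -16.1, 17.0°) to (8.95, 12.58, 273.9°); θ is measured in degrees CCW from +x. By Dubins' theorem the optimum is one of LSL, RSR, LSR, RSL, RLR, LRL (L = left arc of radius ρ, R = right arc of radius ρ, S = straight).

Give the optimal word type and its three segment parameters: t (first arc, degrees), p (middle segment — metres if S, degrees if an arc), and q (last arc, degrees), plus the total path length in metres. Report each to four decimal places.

LSR: t = 50.4758°, p = 30.1541 m, q = 153.5758°, L = 41.5504 m

Let ψ = atan2(Δy, Δx) = atan2(28.68, 19.72) = 55.4881° be the start→goal bearing.
Normalize: d = |goal − start| / ρ = 34.805471/3.2 = 10.876710, α = (θ_start − ψ) mod 360° = 321.5119° = 5.611441 rad, β = (θ_goal − ψ) mod 360° = 218.4119° = 3.812007 rad.
Common terms: sin α = -0.622352, cos α = 0.782738, sin β = -0.621311, cos β = -0.783564, cos(α−β) = -0.226651, d² = 118.302812. Work in radians in the unit-radius frame; every candidate has L = ρ·(t + p + q).
LSL: p² = 2 + d² − 2cos(α−β) + 2d(sin α − sin β) = 120.733466; p = √p² = 10.987878; φ = atan2(cos β − cos α, d + sin α − sin β) = -0.143035 rad; t = (φ − α) mod 2π = 0.528708 rad, q = (β − φ) mod 2π = 3.955042 rad → L = 3.2·(0.528708 + 10.987878 + 3.955042) = 3.2·15.471629 = 49.509213 m
RSR: p² = 2 + d² − 2cos(α−β) + 2d(sin β − sin α) = 120.778764; p = √p² = 10.989939; φ = atan2(cos α − cos β, d − sin α + sin β) = 0.143008 rad; t = (α − φ) mod 2π = 5.468433 rad, q = (φ − β) mod 2π = 2.614187 rad → L = 3.2·(5.468433 + 10.989939 + 2.614187) = 3.2·19.072559 = 61.032189 m
LSR: p² = d² − 2 + 2cos(α−β) + 2d(sin α + sin β) = 88.795596; p = √p² = 9.423141; φ = atan2(−cos α − cos β, d + sin α + sin β) − atan2(−2, p) = 0.209226 rad; t = (φ − α) mod 2π = 0.880970 rad, q = (φ − β) mod 2π = 2.680404 rad → L = 3.2·(0.880970 + 9.423141 + 2.680404) = 3.2·12.984515 = 41.550448 m
RSL: p² = d² − 2 + 2cos(α−β) − 2d(sin α + sin β) = 142.903424; p = √p² = 11.954222; φ = atan2(cos α + cos β, d − sin α − sin β) − atan2(2, p) = -0.165838 rad; t = (α − φ) mod 2π = 5.777279 rad, q = (β − φ) mod 2π = 3.977845 rad → L = 3.2·(5.777279 + 11.954222 + 3.977845) = 3.2·21.709346 = 69.469908 m
RLR: c = (6 − d² + 2cos(α−β) + 2d(sin α − sin β))/8 = -14.097345, |c| > 1 → infeasible
LRL: c = (6 − d² + 2cos(α−β) − 2d(sin α − sin β))/8 = -14.091683, |c| > 1 → infeasible
Shortest: LSR with L = 41.550448 m ≈ 41.5504 m
Convert LSR to answer units (arcs ×180/π): t = 0.880970·180/π = 50.4758°, p = ρ·p = 3.2·9.423141 = 30.1541 m, q = 2.680404·180/π = 153.5758°, L = 41.5504 m.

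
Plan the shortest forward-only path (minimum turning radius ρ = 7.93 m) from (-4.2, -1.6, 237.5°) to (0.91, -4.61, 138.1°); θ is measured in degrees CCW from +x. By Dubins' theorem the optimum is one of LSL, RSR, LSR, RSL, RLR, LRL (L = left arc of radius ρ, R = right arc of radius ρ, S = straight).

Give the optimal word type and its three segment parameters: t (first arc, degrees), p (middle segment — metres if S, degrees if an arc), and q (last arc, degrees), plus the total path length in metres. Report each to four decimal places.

Let ψ = atan2(Δy, Δx) = atan2(-3.01, 5.11) = -30.4998° be the start→goal bearing.
Normalize: d = |goal − start| / ρ = 5.930615/7.93 = 0.747871, α = (θ_start − ψ) mod 360° = 267.9998° = 4.677479 rad, β = (θ_goal − ψ) mod 360° = 168.5998° = 2.942622 rad.
Common terms: sin α = -0.999391, cos α = -0.034902, sin β = 0.197660, cos β = -0.980271, cos(α−β) = -0.163326, d² = 0.559311. Work in radians in the unit-radius frame; every candidate has L = ρ·(t + p + q).
LSL: p² = 2 + d² − 2cos(α−β) + 2d(sin α − sin β) = 1.095484; p = √p² = 1.046654; φ = atan2(cos β − cos α, d + sin α − sin β) = -2.014357 rad; t = (φ − α) mod 2π = 5.874534 rad, q = (β − φ) mod 2π = 4.956979 rad → L = 7.93·(5.874534 + 1.046654 + 4.956979) = 7.93·11.878167 = 94.193864 m
RSR: p² = 2 + d² − 2cos(α−β) + 2d(sin β − sin α) = 4.676442; p = √p² = 2.162508; φ = atan2(cos α − cos β, d − sin α + sin β) = 0.452442 rad; t = (α − φ) mod 2π = 4.225038 rad, q = (φ − β) mod 2π = 3.793005 rad → L = 7.93·(4.225038 + 2.162508 + 3.793005) = 7.93·10.180551 = 80.731767 m
LSR: p² = d² − 2 + 2cos(α−β) + 2d(sin α + sin β) = -2.966523 < 0 → infeasible
RSL: p² = d² − 2 + 2cos(α−β) − 2d(sin α + sin β) = -0.568159 < 0 → infeasible
RLR: c = (6 − d² + 2cos(α−β) + 2d(sin α − sin β))/8 = 0.415445; p = 2π − arccos c = 5.140821 rad; φ = atan2(cos α − cos β, d − sin α + sin β) = 0.452442 rad; t = (α − φ + p/2) mod 2π = 0.512263 rad, q = (α − β − t + p) mod 2π = 0.080230 rad → L = 7.93·(0.512263 + 5.140821 + 0.080230) = 7.93·5.733313 = 45.465176 m
LRL: c = (6 − d² + 2cos(α−β) − 2d(sin α − sin β))/8 = 0.863065; p = 2π − arccos c = 5.753695 rad; φ = atan2(cos β − cos α, d + sin α − sin β) = -2.014357 rad; t = (φ − α + p/2) mod 2π = 2.468196 rad, q = (β − α − t + p) mod 2π = 1.550641 rad → L = 7.93·(2.468196 + 5.753695 + 1.550641) = 7.93·9.772532 = 77.496181 m
Shortest: RLR with L = 45.465176 m ≈ 45.4652 m
Convert RLR to answer units (arcs ×180/π): t = 0.512263·180/π = 29.3505°, p = 5.140821·180/π = 294.5473°, q = 0.080230·180/π = 4.5968°, L = 45.4652 m.

RLR: t = 29.3505°, p = 294.5473°, q = 4.5968°, L = 45.4652 m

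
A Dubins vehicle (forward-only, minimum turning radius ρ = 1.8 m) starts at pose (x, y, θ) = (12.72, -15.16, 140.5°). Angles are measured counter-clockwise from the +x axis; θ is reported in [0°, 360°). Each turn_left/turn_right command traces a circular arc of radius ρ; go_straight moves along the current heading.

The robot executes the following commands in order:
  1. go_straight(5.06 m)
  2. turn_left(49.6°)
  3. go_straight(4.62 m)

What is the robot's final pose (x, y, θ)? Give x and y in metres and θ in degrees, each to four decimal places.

(2.8066, -12.3685, 190.1000°)

set_pose: (x, y, θ) = (12.7200, -15.1600, 140.5000°), ρ = 1.8
go_straight(5.06): x += 5.06·cos θ, y += 5.06·sin θ → (8.8156, -11.9414, 140.5000°)
turn_left(49.6°): centre at ρ to the left, rotate +49.6° → (7.3550, -11.5583, 190.1000°)
go_straight(4.62): x += 4.62·cos θ, y += 4.62·sin θ → (2.8066, -12.3685, 190.1000°)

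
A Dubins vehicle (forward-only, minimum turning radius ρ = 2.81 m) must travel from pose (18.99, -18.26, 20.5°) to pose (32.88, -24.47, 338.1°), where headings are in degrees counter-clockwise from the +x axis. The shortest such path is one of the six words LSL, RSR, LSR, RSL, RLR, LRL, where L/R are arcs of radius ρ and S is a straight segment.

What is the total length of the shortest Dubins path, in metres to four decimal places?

Let ψ = atan2(Δy, Δx) = atan2(-6.21, 13.89) = -24.0887° be the start→goal bearing.
Normalize: d = |goal − start| / ρ = 15.214999/2.81 = 5.414590, α = (θ_start − ψ) mod 360° = 44.5887° = 0.778219 rad, β = (θ_goal − ψ) mod 360° = 2.1887° = 0.038199 rad.
Common terms: sin α = 0.702012, cos α = 0.712165, sin β = 0.038190, cos β = 0.999270, cos(α−β) = 0.738455, d² = 29.317790. Work in radians in the unit-radius frame; every candidate has L = ρ·(t + p + q).
LSL: p² = 2 + d² − 2cos(α−β) + 2d(sin α − sin β) = 37.029528; p = √p² = 6.085189; φ = atan2(cos β − cos α, d + sin α − sin β) = 0.047199 rad; t = (φ − α) mod 2π = 5.552165 rad, q = (β − φ) mod 2π = 6.274186 rad → L = 2.81·(5.552165 + 6.085189 + 6.274186) = 2.81·17.911540 = 50.331428 m
RSR: p² = 2 + d² − 2cos(α−β) + 2d(sin β − sin α) = 22.652230; p = √p² = 4.759436; φ = atan2(cos α − cos β, d − sin α + sin β) = -0.060360 rad; t = (α − φ) mod 2π = 0.838579 rad, q = (φ − β) mod 2π = 6.184626 rad → L = 2.81·(0.838579 + 4.759436 + 6.184626) = 2.81·11.782641 = 33.109221 m
LSR: p² = d² − 2 + 2cos(α−β) + 2d(sin α + sin β) = 36.810485; p = √p² = 6.067165; φ = atan2(−cos α − cos β, d + sin α + sin β) − atan2(−2, p) = 0.047212 rad; t = (φ − α) mod 2π = 5.552178 rad, q = (φ − β) mod 2π = 0.009012 rad → L = 2.81·(5.552178 + 6.067165 + 0.009012) = 2.81·11.628355 = 32.675678 m
RSL: p² = d² − 2 + 2cos(α−β) − 2d(sin α + sin β) = 20.778916; p = √p² = 4.558390; φ = atan2(cos α + cos β, d − sin α − sin β) − atan2(2, p) = -0.062488 rad; t = (α − φ) mod 2π = 0.840707 rad, q = (β − φ) mod 2π = 0.100688 rad → L = 2.81·(0.840707 + 4.558390 + 0.100688) = 2.81·5.499785 = 15.454395 m
RLR: c = (6 − d² + 2cos(α−β) + 2d(sin α − sin β))/8 = -1.831529, |c| > 1 → infeasible
LRL: c = (6 − d² + 2cos(α−β) − 2d(sin α − sin β))/8 = -3.628691, |c| > 1 → infeasible
Shortest: RSL with L = 15.454395 m ≈ 15.4544 m

15.4544 m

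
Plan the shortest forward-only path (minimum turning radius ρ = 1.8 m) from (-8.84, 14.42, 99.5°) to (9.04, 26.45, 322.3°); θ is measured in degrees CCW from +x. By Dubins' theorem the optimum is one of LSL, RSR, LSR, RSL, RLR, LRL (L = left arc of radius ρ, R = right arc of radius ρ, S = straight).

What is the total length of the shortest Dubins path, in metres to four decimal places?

22.5143 m

Let ψ = atan2(Δy, Δx) = atan2(12.03, 17.88) = 33.9334° be the start→goal bearing.
Normalize: d = |goal − start| / ρ = 21.550297/1.8 = 11.972387, α = (θ_start − ψ) mod 360° = 65.5666° = 1.144353 rad, β = (θ_goal − ψ) mod 360° = 288.3666° = 5.032946 rad.
Common terms: sin α = 0.910443, cos α = 0.413635, sin β = -0.949060, cos β = 0.315096, cos(α−β) = -0.733730, d² = 143.338056. Work in radians in the unit-radius frame; every candidate has L = ρ·(t + p + q).
LSL: p² = 2 + d² − 2cos(α−β) + 2d(sin α − sin β) = 191.330884; p = √p² = 13.832241; φ = atan2(cos β − cos α, d + sin α − sin β) = -0.007124 rad; t = (φ − α) mod 2π = 5.131708 rad, q = (β − φ) mod 2π = 5.040070 rad → L = 1.8·(5.131708 + 13.832241 + 5.040070) = 1.8·24.004020 = 43.207235 m
RSR: p² = 2 + d² − 2cos(α−β) + 2d(sin β − sin α) = 102.280147; p = √p² = 10.113365; φ = atan2(cos α − cos β, d − sin α + sin β) = 0.009744 rad; t = (α − φ) mod 2π = 1.134609 rad, q = (φ − β) mod 2π = 1.259982 rad → L = 1.8·(1.134609 + 10.113365 + 1.259982) = 1.8·12.507956 = 22.514322 m
LSR: p² = d² − 2 + 2cos(α−β) + 2d(sin α + sin β) = 138.945914; p = √p² = 11.787532; φ = atan2(−cos α − cos β, d + sin α + sin β) − atan2(−2, p) = 0.107081 rad; t = (φ − α) mod 2π = 5.245914 rad, q = (φ − β) mod 2π = 1.357320 rad → L = 1.8·(5.245914 + 11.787532 + 1.357320) = 1.8·18.390766 = 33.103379 m
RSL: p² = d² − 2 + 2cos(α−β) − 2d(sin α + sin β) = 140.795277; p = √p² = 11.865719; φ = atan2(cos α + cos β, d − sin α − sin β) − atan2(2, p) = -0.106386 rad; t = (α − φ) mod 2π = 1.250739 rad, q = (β − φ) mod 2π = 5.139332 rad → L = 1.8·(1.250739 + 11.865719 + 5.139332) = 1.8·18.255789 = 32.860421 m
RLR: c = (6 − d² + 2cos(α−β) + 2d(sin α − sin β))/8 = -11.785018, |c| > 1 → infeasible
LRL: c = (6 − d² + 2cos(α−β) − 2d(sin α − sin β))/8 = -22.916360, |c| > 1 → infeasible
Shortest: RSR with L = 22.514322 m ≈ 22.5143 m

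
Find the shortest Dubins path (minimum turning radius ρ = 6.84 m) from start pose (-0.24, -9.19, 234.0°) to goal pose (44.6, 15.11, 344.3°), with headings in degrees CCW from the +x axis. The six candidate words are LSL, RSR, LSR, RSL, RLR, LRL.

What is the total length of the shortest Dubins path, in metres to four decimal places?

Let ψ = atan2(Δy, Δx) = atan2(24.30, 44.84) = 28.4545° be the start→goal bearing.
Normalize: d = |goal − start| / ρ = 51.001133/6.84 = 7.456306, α = (θ_start − ψ) mod 360° = 205.5455° = 3.587447 rad, β = (θ_goal − ψ) mod 360° = 315.8455° = 5.512545 rad.
Common terms: sin α = -0.431228, cos α = -0.902243, sin β = -0.696595, cos β = 0.717465, cos(α−β) = -0.346936, d² = 55.596500. Work in radians in the unit-radius frame; every candidate has L = ρ·(t + p + q).
LSL: p² = 2 + d² − 2cos(α−β) + 2d(sin α − sin β) = 62.247679; p = √p² = 7.889720; φ = atan2(cos β − cos α, d + sin α − sin β) = 0.206763 rad; t = (φ − α) mod 2π = 2.902502 rad, q = (β − φ) mod 2π = 5.305781 rad → L = 6.84·(2.902502 + 7.889720 + 5.305781) = 6.84·16.098003 = 110.110343 m
RSR: p² = 2 + d² − 2cos(α−β) + 2d(sin β − sin α) = 54.333063; p = √p² = 7.371096; φ = atan2(cos α − cos β, d − sin α + sin β) = -0.221546 rad; t = (α − φ) mod 2π = 3.808992 rad, q = (φ − β) mod 2π = 0.549095 rad → L = 6.84·(3.808992 + 7.371096 + 0.549095) = 6.84·11.729184 = 80.227616 m
LSR: p² = d² − 2 + 2cos(α−β) + 2d(sin α + sin β) = 36.083835; p = √p² = 6.006982; φ = atan2(−cos α − cos β, d + sin α + sin β) − atan2(−2, p) = 0.350591 rad; t = (φ − α) mod 2π = 3.046330 rad, q = (φ − β) mod 2π = 1.121232 rad → L = 6.84·(3.046330 + 6.006982 + 1.121232) = 6.84·10.174544 = 69.593883 m
RSL: p² = d² − 2 + 2cos(α−β) − 2d(sin α + sin β) = 69.721422; p = √p² = 8.349935; φ = atan2(cos α + cos β, d − sin α − sin β) − atan2(2, p) = -0.256616 rad; t = (α − φ) mod 2π = 3.844063 rad, q = (β − φ) mod 2π = 5.769161 rad → L = 6.84·(3.844063 + 8.349935 + 5.769161) = 6.84·17.963159 = 122.868005 m
RLR: c = (6 − d² + 2cos(α−β) + 2d(sin α − sin β))/8 = -5.791633, |c| > 1 → infeasible
LRL: c = (6 − d² + 2cos(α−β) − 2d(sin α − sin β))/8 = -6.780960, |c| > 1 → infeasible
Shortest: LSR with L = 69.593883 m ≈ 69.5939 m

69.5939 m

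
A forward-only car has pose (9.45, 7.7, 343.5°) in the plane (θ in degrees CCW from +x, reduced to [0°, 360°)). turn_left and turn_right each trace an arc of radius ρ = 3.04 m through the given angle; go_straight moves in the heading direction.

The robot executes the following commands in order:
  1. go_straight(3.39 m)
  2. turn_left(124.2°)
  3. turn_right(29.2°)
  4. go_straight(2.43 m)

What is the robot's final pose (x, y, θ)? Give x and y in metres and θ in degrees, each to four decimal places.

(16.8615, 14.4878, 78.5000°)

set_pose: (x, y, θ) = (9.4500, 7.7000, 343.5000°), ρ = 3.04
go_straight(3.39): x += 3.39·cos θ, y += 3.39·sin θ → (12.7004, 6.7372, 343.5000°)
turn_left(124.2°): centre at ρ to the left, rotate +124.2° → (16.4599, 10.5763, 467.7000° ≡ 107.7000°)
turn_right(29.2°): centre at ρ to the right, rotate −29.2° → (16.3770, 12.1066, 78.5000°)
go_straight(2.43): x += 2.43·cos θ, y += 2.43·sin θ → (16.8615, 14.4878, 78.5000°)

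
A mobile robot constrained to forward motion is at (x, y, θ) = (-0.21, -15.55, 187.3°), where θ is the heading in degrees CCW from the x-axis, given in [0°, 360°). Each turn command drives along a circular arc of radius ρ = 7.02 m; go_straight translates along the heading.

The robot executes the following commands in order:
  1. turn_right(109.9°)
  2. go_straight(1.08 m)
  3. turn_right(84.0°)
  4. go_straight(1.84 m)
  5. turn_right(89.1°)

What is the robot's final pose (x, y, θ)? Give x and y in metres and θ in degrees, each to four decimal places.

(7.9467, -8.4416, 264.3000°)

set_pose: (x, y, θ) = (-0.2100, -15.5500, 187.3000°), ρ = 7.02
turn_right(109.9°): centre at ρ to the right, rotate −109.9° → (-7.9529, -7.0555, 77.4000°)
go_straight(1.08): x += 1.08·cos θ, y += 1.08·sin θ → (-7.7173, -6.0015, 77.4000°)
turn_right(84.0°): centre at ρ to the right, rotate −84.0° → (-0.0595, -0.5594, -6.6000° ≡ 353.4000°)
go_straight(1.84): x += 1.84·cos θ, y += 1.84·sin θ → (1.7683, -0.7709, 353.4000°)
turn_right(89.1°): centre at ρ to the right, rotate −89.1° → (7.9467, -8.4416, 264.3000°)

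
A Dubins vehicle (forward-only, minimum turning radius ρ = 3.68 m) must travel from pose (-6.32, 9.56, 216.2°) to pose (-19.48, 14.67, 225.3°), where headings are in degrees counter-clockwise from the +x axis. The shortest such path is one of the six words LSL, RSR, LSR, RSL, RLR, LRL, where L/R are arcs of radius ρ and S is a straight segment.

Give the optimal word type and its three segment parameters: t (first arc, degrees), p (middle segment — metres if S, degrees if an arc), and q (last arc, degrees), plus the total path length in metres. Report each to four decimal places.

Let ψ = atan2(Δy, Δx) = atan2(5.11, -13.16) = 158.7789° be the start→goal bearing.
Normalize: d = |goal − start| / ρ = 14.117284/3.68 = 3.836218, α = (θ_start − ψ) mod 360° = 57.4211° = 1.002187 rad, β = (θ_goal − ψ) mod 360° = 66.5211° = 1.161012 rad.
Common terms: sin α = 0.842651, cos α = 0.538461, sin β = 0.917207, cos β = 0.398412, cos(α−β) = 0.987414, d² = 14.716572. Work in radians in the unit-radius frame; every candidate has L = ρ·(t + p + q).
LSL: p² = 2 + d² − 2cos(α−β) + 2d(sin α − sin β) = 14.169717; p = √p² = 3.764268; φ = atan2(cos β − cos α, d + sin α − sin β) = -0.037213 rad; t = (φ − α) mod 2π = 5.243785 rad, q = (β − φ) mod 2π = 1.198225 rad → L = 3.68·(5.243785 + 3.764268 + 1.198225) = 3.68·10.206279 = 37.559106 m
RSR: p² = 2 + d² − 2cos(α−β) + 2d(sin β − sin α) = 15.313771; p = √p² = 3.913281; φ = atan2(cos α − cos β, d − sin α + sin β) = 0.035796 rad; t = (α − φ) mod 2π = 0.966391 rad, q = (φ − β) mod 2π = 5.157969 rad → L = 3.68·(0.966391 + 3.913281 + 5.157969) = 3.68·10.037642 = 36.938522 m
LSR: p² = d² − 2 + 2cos(α−β) + 2d(sin α + sin β) = 28.193794; p = √p² = 5.309783; φ = atan2(−cos α − cos β, d + sin α + sin β) − atan2(−2, p) = 0.194350 rad; t = (φ − α) mod 2π = 5.475349 rad, q = (φ − β) mod 2π = 5.316524 rad → L = 3.68·(5.475349 + 5.309783 + 5.316524) = 3.68·16.101655 = 59.254092 m
RSL: p² = d² − 2 + 2cos(α−β) − 2d(sin α + sin β) = 1.189005; p = √p² = 1.090415; φ = atan2(cos α + cos β, d − sin α − sin β) − atan2(2, p) = -0.647781 rad; t = (α − φ) mod 2π = 1.649968 rad, q = (β − φ) mod 2π = 1.808793 rad → L = 3.68·(1.649968 + 1.090415 + 1.808793) = 3.68·4.549177 = 16.740970 m
RLR: c = (6 − d² + 2cos(α−β) + 2d(sin α − sin β))/8 = -0.914221; p = 2π − arccos c = 3.558807 rad; φ = atan2(cos α − cos β, d − sin α + sin β) = 0.035796 rad; t = (α − φ + p/2) mod 2π = 2.745795 rad, q = (α − β − t + p) mod 2π = 0.654187 rad → L = 3.68·(2.745795 + 3.558807 + 0.654187) = 3.68·6.958788 = 25.608341 m
LRL: c = (6 − d² + 2cos(α−β) − 2d(sin α − sin β))/8 = -0.771215; p = 2π − arccos c = 3.831642 rad; φ = atan2(cos β − cos α, d + sin α − sin β) = -0.037213 rad; t = (φ − α + p/2) mod 2π = 0.876421 rad, q = (β − α − t + p) mod 2π = 3.114046 rad → L = 3.68·(0.876421 + 3.831642 + 3.114046) = 3.68·7.822109 = 28.785361 m
Shortest: RSL with L = 16.740970 m ≈ 16.7410 m
Convert RSL to answer units (arcs ×180/π): t = 1.649968·180/π = 94.5362°, p = ρ·p = 3.68·1.090415 = 4.0127 m, q = 1.808793·180/π = 103.6362°, L = 16.7410 m.

RSL: t = 94.5362°, p = 4.0127 m, q = 103.6362°, L = 16.7410 m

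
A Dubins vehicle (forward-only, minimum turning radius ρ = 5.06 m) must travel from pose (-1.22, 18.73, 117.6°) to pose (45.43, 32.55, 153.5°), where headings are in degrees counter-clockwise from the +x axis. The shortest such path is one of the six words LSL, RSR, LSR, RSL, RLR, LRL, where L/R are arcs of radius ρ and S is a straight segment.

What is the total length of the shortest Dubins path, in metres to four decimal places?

63.9766 m

Let ψ = atan2(Δy, Δx) = atan2(13.82, 46.65) = 16.5019° be the start→goal bearing.
Normalize: d = |goal − start| / ρ = 48.654033/5.06 = 9.615421, α = (θ_start − ψ) mod 360° = 101.0981° = 1.764496 rad, β = (θ_goal − ψ) mod 360° = 136.9981° = 2.391069 rad.
Common terms: sin α = 0.981299, cos α = -0.192490, sin β = 0.682022, cos β = -0.731332, cos(α−β) = 0.810042, d² = 92.456330. Work in radians in the unit-radius frame; every candidate has L = ρ·(t + p + q).
LSL: p² = 2 + d² − 2cos(α−β) + 2d(sin α − sin β) = 98.591594; p = √p² = 9.929330; φ = atan2(cos β − cos α, d + sin α − sin β) = -0.054294 rad; t = (φ − α) mod 2π = 4.464395 rad, q = (β − φ) mod 2π = 2.445363 rad → L = 5.06·(4.464395 + 9.929330 + 2.445363) = 5.06·16.839088 = 85.205788 m
RSR: p² = 2 + d² − 2cos(α−β) + 2d(sin β − sin α) = 87.080900; p = √p² = 9.331715; φ = atan2(cos α − cos β, d − sin α + sin β) = 0.057775 rad; t = (α − φ) mod 2π = 1.706720 rad, q = (φ − β) mod 2π = 3.949892 rad → L = 5.06·(1.706720 + 9.331715 + 3.949892) = 5.06·14.988327 = 75.840934 m
LSR: p² = d² − 2 + 2cos(α−β) + 2d(sin α + sin β) = 124.063477; p = √p² = 11.138379; φ = atan2(−cos α − cos β, d + sin α + sin β) − atan2(−2, p) = 0.259392 rad; t = (φ − α) mod 2π = 4.778082 rad, q = (φ − β) mod 2π = 4.151508 rad → L = 5.06·(4.778082 + 11.138379 + 4.151508) = 5.06·20.067969 = 101.543921 m
RSL: p² = d² − 2 + 2cos(α−β) − 2d(sin α + sin β) = 60.089351; p = √p² = 7.751732; φ = atan2(cos α + cos β, d − sin α − sin β) − atan2(2, p) = -0.368155 rad; t = (α − φ) mod 2π = 2.132651 rad, q = (β − φ) mod 2π = 2.759224 rad → L = 5.06·(2.132651 + 7.751732 + 2.759224) = 5.06·12.643607 = 63.976649 m
RLR: c = (6 − d² + 2cos(α−β) + 2d(sin α − sin β))/8 = -9.885113, |c| > 1 → infeasible
LRL: c = (6 − d² + 2cos(α−β) − 2d(sin α − sin β))/8 = -11.323949, |c| > 1 → infeasible
Shortest: RSL with L = 63.976649 m ≈ 63.9766 m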